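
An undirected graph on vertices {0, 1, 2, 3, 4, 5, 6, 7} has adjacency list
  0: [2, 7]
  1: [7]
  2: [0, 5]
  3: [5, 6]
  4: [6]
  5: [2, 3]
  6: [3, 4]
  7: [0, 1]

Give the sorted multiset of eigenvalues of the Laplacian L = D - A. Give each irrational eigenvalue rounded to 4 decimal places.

Each diagonal entry of L is the vertex degree and each off-diagonal entry is -1 where an edge is present, 0 otherwise; in the order [0, 1, 2, 3, 4, 5, 6, 7] the diagonal is [2, 1, 2, 2, 1, 2, 2, 2]. Diagonalising L (or applying a numerical eigensolver to the 8x8 matrix) gives the spectrum above. The single zero eigenvalue shows the graph is connected. By the matrix-tree theorem the graph has (1/8) * product of the nonzero eigenvalues = 1 spanning tree.

[0, 0.1522, 0.5858, 1.2346, 2, 2.7654, 3.4142, 3.8478]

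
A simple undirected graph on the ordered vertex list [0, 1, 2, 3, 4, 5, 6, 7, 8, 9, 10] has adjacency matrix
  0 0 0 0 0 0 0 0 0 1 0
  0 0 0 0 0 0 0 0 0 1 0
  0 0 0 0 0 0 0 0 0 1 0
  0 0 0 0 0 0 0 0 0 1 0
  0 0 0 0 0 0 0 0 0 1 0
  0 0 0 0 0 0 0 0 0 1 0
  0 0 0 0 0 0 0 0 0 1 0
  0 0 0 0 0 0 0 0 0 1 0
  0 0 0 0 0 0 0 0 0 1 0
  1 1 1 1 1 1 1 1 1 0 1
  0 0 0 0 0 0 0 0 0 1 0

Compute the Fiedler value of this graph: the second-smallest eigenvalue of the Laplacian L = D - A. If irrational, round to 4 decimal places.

Each diagonal entry of L is the vertex degree and each off-diagonal entry is -1 where an edge is present, 0 otherwise; in the order [0, 1, 2, 3, 4, 5, 6, 7, 8, 9, 10] the diagonal is [1, 1, 1, 1, 1, 1, 1, 1, 1, 10, 1]. The sorted Laplacian eigenvalues are [0, 1, 1, 1, 1, 1, 1, 1, 1, 1, 11]; the algebraic connectivity is the second entry, 1.

1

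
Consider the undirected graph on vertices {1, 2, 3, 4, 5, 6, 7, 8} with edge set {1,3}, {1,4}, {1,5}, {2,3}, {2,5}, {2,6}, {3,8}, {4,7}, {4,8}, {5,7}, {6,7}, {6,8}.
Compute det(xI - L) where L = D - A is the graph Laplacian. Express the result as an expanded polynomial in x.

Reading degrees in the order [1, 2, 3, 4, 5, 6, 7, 8] gives [3, 3, 3, 3, 3, 3, 3, 3]; set D = diag(3, 3, 3, 3, 3, 3, 3, 3) and form L = D - A. L has integer entries, so p(x) = det(xI - L) has integer coefficients. Expanding the determinant yields x^8 - 24x^7 + 240x^6 - 1296x^5 + 4080x^4 - 7488x^3 + 7424x^2 - 3072x. The coefficient of x^7 equals -trace(L) = -24, matching the sum of degrees. The eigenvalues sum to 24, which equals trace(L) = 2|E|.

x^8 - 24x^7 + 240x^6 - 1296x^5 + 4080x^4 - 7488x^3 + 7424x^2 - 3072x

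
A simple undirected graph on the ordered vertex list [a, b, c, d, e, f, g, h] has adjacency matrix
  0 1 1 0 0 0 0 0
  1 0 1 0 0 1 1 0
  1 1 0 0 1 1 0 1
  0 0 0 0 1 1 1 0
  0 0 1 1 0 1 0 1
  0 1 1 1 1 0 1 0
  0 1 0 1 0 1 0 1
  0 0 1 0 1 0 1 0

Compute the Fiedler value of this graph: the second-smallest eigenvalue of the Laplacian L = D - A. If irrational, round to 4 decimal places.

1.5307

Reading degrees in the order [a, b, c, d, e, f, g, h] gives [2, 4, 5, 3, 4, 5, 4, 3]; set D = diag(2, 4, 5, 3, 4, 5, 4, 3) and form L = D - A. Computing the eigenvalues of L and sorting gives [0, 1.5307, 2.6883, 3.4460, 4, 5.6779, 6, 6.6571]. The Fiedler value lambda_2 = 1.5307 is strictly positive, so the graph is connected. The eigenvalues sum to 30, which equals trace(L) = 2|E|. By the matrix-tree theorem the graph has (1/8) * product of the nonzero eigenvalues = 1608 spanning trees.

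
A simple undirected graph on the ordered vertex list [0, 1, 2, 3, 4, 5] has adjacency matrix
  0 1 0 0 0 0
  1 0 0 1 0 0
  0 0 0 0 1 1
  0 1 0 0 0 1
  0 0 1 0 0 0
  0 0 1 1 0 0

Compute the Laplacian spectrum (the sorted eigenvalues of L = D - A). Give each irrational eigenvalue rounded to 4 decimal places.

Reading degrees in the order [0, 1, 2, 3, 4, 5] gives [1, 2, 2, 2, 1, 2]; set D = diag(1, 2, 2, 2, 1, 2) and form L = D - A. Since every row of L sums to 0, the all-ones vector is in the kernel and 0 is an eigenvalue. The single zero eigenvalue shows the graph is connected. The largest eigenvalue, 3.7321, is at most the vertex count 6.

[0, 0.2679, 1, 2, 3, 3.7321]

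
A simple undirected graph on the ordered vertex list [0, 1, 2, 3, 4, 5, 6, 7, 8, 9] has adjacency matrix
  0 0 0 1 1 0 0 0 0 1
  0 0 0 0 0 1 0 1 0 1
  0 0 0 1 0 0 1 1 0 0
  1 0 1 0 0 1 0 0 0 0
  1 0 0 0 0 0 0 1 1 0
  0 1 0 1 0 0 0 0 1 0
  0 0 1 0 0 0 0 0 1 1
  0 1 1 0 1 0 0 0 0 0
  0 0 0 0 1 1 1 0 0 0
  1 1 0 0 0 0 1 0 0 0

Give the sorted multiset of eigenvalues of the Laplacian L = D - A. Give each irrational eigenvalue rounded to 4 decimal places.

[0, 2, 2, 2, 2, 2, 5, 5, 5, 5]

Each diagonal entry of L is the vertex degree and each off-diagonal entry is -1 where an edge is present, 0 otherwise; in the order [0, 1, 2, 3, 4, 5, 6, 7, 8, 9] the diagonal is [3, 3, 3, 3, 3, 3, 3, 3, 3, 3]. Since every row of L sums to 0, the all-ones vector is in the kernel and 0 is an eigenvalue.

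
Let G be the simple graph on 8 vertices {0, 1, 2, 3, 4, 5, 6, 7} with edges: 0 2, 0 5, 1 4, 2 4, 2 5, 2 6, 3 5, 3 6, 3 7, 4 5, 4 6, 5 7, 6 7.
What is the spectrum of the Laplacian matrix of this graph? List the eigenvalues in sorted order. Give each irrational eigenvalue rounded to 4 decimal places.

[0, 0.8185, 1.5885, 3.0239, 4, 4.6253, 5.2854, 6.6584]

Each diagonal entry of L is the vertex degree and each off-diagonal entry is -1 where an edge is present, 0 otherwise; in the order [0, 1, 2, 3, 4, 5, 6, 7] the diagonal is [2, 1, 4, 3, 4, 5, 4, 3]. L is symmetric positive semidefinite, so every eigenvalue is real and nonnegative. The single zero eigenvalue shows the graph is connected. The largest eigenvalue, 6.6584, is at most the vertex count 8. The eigenvalues sum to 26, which equals trace(L) = 2|E|.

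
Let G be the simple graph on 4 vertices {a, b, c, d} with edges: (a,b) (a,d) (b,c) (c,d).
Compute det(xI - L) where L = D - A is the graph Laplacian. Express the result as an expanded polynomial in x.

With the vertex order [a, b, c, d], the degrees are [2, 2, 2, 2], giving D = diag(2, 2, 2, 2) and L = D - A. The eigenvalues of L are [0, 2, 2, 4]; the characteristic polynomial is the product of (x - lambda_i), which multiplies out to x^4 - 8x^3 + 20x^2 - 16x. The coefficient of x^3 equals -trace(L) = -8, matching the sum of degrees. The largest eigenvalue, 4, is at most the vertex count 4.

x^4 - 8x^3 + 20x^2 - 16x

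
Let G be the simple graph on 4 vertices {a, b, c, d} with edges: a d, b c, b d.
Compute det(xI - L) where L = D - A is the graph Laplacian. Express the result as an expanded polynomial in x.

x^4 - 6x^3 + 10x^2 - 4x

Reading degrees in the order [a, b, c, d] gives [1, 2, 1, 2]; set D = diag(1, 2, 1, 2) and form L = D - A. Computing det(xI - L) by cofactor expansion (or equivalently via sum-over-permutations) gives x^4 - 6x^3 + 10x^2 - 4x. The constant term is 0 because L is singular (the all-ones vector lies in its kernel). By the matrix-tree theorem the graph has (1/4) * product of the nonzero eigenvalues = 1 spanning tree. There is one zero in the spectrum, matching the 1 component.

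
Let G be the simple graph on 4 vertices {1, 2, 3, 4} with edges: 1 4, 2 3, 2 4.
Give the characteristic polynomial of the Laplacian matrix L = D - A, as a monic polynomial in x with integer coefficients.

With the vertex order [1, 2, 3, 4], the degrees are [1, 2, 1, 2], giving D = diag(1, 2, 1, 2) and L = D - A. Computing det(xI - L) by cofactor expansion (or equivalently via sum-over-permutations) gives x^4 - 6x^3 + 10x^2 - 4x. Since p(0) = det(-L) = 0, x divides p(x). The largest eigenvalue, 3.4142, is at most the vertex count 4. By the matrix-tree theorem the graph has (1/4) * product of the nonzero eigenvalues = 1 spanning tree.

x^4 - 6x^3 + 10x^2 - 4x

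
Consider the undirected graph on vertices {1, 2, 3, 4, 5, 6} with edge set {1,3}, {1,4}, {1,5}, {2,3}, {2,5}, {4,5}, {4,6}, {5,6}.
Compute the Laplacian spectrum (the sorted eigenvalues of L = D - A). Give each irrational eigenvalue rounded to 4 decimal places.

Each diagonal entry of L is the vertex degree and each off-diagonal entry is -1 where an edge is present, 0 otherwise; in the order [1, 2, 3, 4, 5, 6] the diagonal is [3, 2, 2, 3, 4, 2]. Since every row of L sums to 0, the all-ones vector is in the kernel and 0 is an eigenvalue. The single zero eigenvalue shows the graph is connected.

[0, 1.1088, 2.2954, 3, 4.3174, 5.2784]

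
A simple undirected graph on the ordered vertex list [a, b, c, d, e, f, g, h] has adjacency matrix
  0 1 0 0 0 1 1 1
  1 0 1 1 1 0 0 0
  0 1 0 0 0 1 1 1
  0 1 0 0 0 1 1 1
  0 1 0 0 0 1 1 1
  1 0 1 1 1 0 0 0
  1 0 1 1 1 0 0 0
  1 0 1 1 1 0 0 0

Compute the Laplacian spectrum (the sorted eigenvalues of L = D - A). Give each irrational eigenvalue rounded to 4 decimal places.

[0, 4, 4, 4, 4, 4, 4, 8]

Reading degrees in the order [a, b, c, d, e, f, g, h] gives [4, 4, 4, 4, 4, 4, 4, 4]; set D = diag(4, 4, 4, 4, 4, 4, 4, 4) and form L = D - A. L is symmetric positive semidefinite, so every eigenvalue is real and nonnegative. The single zero eigenvalue shows the graph is connected. The largest eigenvalue, 8, is at most the vertex count 8.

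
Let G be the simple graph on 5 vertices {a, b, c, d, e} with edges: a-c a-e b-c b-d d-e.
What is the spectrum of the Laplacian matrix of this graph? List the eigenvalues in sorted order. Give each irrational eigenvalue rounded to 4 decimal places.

[0, 1.3820, 1.3820, 3.6180, 3.6180]

Each diagonal entry of L is the vertex degree and each off-diagonal entry is -1 where an edge is present, 0 otherwise; in the order [a, b, c, d, e] the diagonal is [2, 2, 2, 2, 2]. Since every row of L sums to 0, the all-ones vector is in the kernel and 0 is an eigenvalue.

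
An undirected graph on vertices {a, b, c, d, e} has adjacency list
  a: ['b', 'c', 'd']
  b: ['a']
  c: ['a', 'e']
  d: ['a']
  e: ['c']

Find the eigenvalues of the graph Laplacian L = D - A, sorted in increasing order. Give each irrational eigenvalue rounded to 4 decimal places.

Each diagonal entry of L is the vertex degree and each off-diagonal entry is -1 where an edge is present, 0 otherwise; in the order [a, b, c, d, e] the diagonal is [3, 1, 2, 1, 1]. Since every row of L sums to 0, the all-ones vector is in the kernel and 0 is an eigenvalue. The single zero eigenvalue shows the graph is connected. The largest eigenvalue, 4.1701, is at most the vertex count 5. By the matrix-tree theorem the graph has (1/5) * product of the nonzero eigenvalues = 1 spanning tree.

[0, 0.5188, 1, 2.3111, 4.1701]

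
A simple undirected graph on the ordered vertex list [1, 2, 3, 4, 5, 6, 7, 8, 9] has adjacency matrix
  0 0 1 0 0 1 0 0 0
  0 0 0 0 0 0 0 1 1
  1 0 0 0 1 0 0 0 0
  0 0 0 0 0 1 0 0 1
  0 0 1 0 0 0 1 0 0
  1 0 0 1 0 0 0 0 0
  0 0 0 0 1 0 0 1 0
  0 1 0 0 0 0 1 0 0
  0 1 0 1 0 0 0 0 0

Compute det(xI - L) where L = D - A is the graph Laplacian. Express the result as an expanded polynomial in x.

Reading degrees in the order [1, 2, 3, 4, 5, 6, 7, 8, 9] gives [2, 2, 2, 2, 2, 2, 2, 2, 2]; set D = diag(2, 2, 2, 2, 2, 2, 2, 2, 2) and form L = D - A. Computing det(xI - L) by cofactor expansion (or equivalently via sum-over-permutations) gives x^9 - 18x^8 + 135x^7 - 546x^6 + 1287x^5 - 1782x^4 + 1386x^3 - 540x^2 + 81x. The constant term is 0 because L is singular (the all-ones vector lies in its kernel).

x^9 - 18x^8 + 135x^7 - 546x^6 + 1287x^5 - 1782x^4 + 1386x^3 - 540x^2 + 81x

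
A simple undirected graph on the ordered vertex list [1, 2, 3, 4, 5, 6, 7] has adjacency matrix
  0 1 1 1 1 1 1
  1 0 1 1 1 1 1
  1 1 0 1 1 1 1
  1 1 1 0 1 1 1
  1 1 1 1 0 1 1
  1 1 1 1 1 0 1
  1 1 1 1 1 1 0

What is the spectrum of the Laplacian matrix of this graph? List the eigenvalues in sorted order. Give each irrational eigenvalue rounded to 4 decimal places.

Each diagonal entry of L is the vertex degree and each off-diagonal entry is -1 where an edge is present, 0 otherwise; in the order [1, 2, 3, 4, 5, 6, 7] the diagonal is [6, 6, 6, 6, 6, 6, 6]. Since every row of L sums to 0, the all-ones vector is in the kernel and 0 is an eigenvalue. The single zero eigenvalue shows the graph is connected. The eigenvalues sum to 42, which equals trace(L) = 2|E|.

[0, 7, 7, 7, 7, 7, 7]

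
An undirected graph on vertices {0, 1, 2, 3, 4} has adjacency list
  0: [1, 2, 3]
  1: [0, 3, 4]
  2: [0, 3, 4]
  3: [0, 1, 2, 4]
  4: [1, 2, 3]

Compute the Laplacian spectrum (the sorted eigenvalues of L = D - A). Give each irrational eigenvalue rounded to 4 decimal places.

[0, 3, 3, 5, 5]

With the vertex order [0, 1, 2, 3, 4], the degrees are [3, 3, 3, 4, 3], giving D = diag(3, 3, 3, 4, 3) and L = D - A. Since every row of L sums to 0, the all-ones vector is in the kernel and 0 is an eigenvalue. There is one zero in the spectrum, matching the 1 component. The eigenvalues sum to 16, which equals trace(L) = 2|E|.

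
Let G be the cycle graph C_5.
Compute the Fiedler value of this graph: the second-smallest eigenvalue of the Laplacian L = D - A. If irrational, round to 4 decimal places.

1.3820

The graph has 5 vertices and degree multiset [2, 2, 2, 2, 2]; D is the diagonal matrix of degrees and L = D - A. Computing the eigenvalues of L and sorting gives [0, 1.3820, 1.3820, 3.6180, 3.6180]. The Fiedler value lambda_2 = 1.3820 is strictly positive, so the graph is connected. The largest eigenvalue, 3.6180, is at most the vertex count 5. By the matrix-tree theorem the graph has (1/5) * product of the nonzero eigenvalues = 5 spanning trees.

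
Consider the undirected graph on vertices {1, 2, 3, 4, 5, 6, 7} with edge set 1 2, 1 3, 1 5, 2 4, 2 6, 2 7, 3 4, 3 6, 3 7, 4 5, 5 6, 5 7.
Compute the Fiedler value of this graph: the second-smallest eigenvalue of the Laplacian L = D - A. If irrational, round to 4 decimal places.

With the vertex order [1, 2, 3, 4, 5, 6, 7], the degrees are [3, 4, 4, 3, 4, 3, 3], giving D = diag(3, 4, 4, 3, 4, 3, 3) and L = D - A. The smallest Laplacian eigenvalue is always 0. The next one, lambda_2 = 3, measures how hard the graph is to disconnect: larger values mean better connectivity. By the matrix-tree theorem the graph has (1/7) * product of the nonzero eigenvalues = 432 spanning trees.

3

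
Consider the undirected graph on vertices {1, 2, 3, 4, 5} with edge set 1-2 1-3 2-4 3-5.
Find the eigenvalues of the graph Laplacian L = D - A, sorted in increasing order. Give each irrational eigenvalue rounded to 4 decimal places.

[0, 0.3820, 1.3820, 2.6180, 3.6180]

Reading degrees in the order [1, 2, 3, 4, 5] gives [2, 2, 2, 1, 1]; set D = diag(2, 2, 2, 1, 1) and form L = D - A. L is symmetric positive semidefinite, so every eigenvalue is real and nonnegative. The single zero eigenvalue shows the graph is connected. The largest eigenvalue, 3.6180, is at most the vertex count 5. By the matrix-tree theorem the graph has (1/5) * product of the nonzero eigenvalues = 1 spanning tree.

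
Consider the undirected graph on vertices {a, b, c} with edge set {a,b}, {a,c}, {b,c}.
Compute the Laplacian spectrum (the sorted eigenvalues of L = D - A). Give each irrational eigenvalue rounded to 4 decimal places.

With the vertex order [a, b, c], the degrees are [2, 2, 2], giving D = diag(2, 2, 2) and L = D - A. Since every row of L sums to 0, the all-ones vector is in the kernel and 0 is an eigenvalue. The single zero eigenvalue shows the graph is connected.

[0, 3, 3]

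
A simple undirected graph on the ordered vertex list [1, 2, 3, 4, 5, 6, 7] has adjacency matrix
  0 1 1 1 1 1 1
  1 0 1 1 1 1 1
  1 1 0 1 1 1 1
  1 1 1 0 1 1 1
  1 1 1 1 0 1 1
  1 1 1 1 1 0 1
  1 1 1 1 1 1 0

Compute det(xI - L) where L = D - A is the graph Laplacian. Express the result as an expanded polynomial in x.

Reading degrees in the order [1, 2, 3, 4, 5, 6, 7] gives [6, 6, 6, 6, 6, 6, 6]; set D = diag(6, 6, 6, 6, 6, 6, 6) and form L = D - A. Computing det(xI - L) by cofactor expansion (or equivalently via sum-over-permutations) gives x^7 - 42x^6 + 735x^5 - 6860x^4 + 36015x^3 - 100842x^2 + 117649x. The constant term is 0 because L is singular (the all-ones vector lies in its kernel).

x^7 - 42x^6 + 735x^5 - 6860x^4 + 36015x^3 - 100842x^2 + 117649x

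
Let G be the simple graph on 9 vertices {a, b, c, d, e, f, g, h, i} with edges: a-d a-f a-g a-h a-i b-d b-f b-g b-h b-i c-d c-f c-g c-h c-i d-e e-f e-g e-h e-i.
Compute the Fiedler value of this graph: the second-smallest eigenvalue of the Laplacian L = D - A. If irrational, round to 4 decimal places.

With the vertex order [a, b, c, d, e, f, g, h, i], the degrees are [5, 5, 5, 4, 5, 4, 4, 4, 4], giving D = diag(5, 5, 5, 4, 5, 4, 4, 4, 4) and L = D - A. The sorted Laplacian eigenvalues are [0, 4, 4, 4, 4, 5, 5, 5, 9]; the algebraic connectivity is the second entry, 4.

4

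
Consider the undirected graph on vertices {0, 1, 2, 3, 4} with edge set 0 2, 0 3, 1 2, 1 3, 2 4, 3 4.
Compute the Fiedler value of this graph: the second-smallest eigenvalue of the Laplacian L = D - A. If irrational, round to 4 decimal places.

With the vertex order [0, 1, 2, 3, 4], the degrees are [2, 2, 3, 3, 2], giving D = diag(2, 2, 3, 3, 2) and L = D - A. The sorted Laplacian eigenvalues are [0, 2, 2, 3, 5]; the algebraic connectivity is the second entry, 2. The eigenvalues sum to 12, which equals trace(L) = 2|E|.

2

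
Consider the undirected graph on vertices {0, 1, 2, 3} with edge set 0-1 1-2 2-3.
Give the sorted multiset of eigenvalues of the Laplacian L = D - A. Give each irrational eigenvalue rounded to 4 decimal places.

Reading degrees in the order [0, 1, 2, 3] gives [1, 2, 2, 1]; set D = diag(1, 2, 2, 1) and form L = D - A. Diagonalising L (or applying a numerical eigensolver to the 4x4 matrix) gives the spectrum above. By the matrix-tree theorem the graph has (1/4) * product of the nonzero eigenvalues = 1 spanning tree.

[0, 0.5858, 2, 3.4142]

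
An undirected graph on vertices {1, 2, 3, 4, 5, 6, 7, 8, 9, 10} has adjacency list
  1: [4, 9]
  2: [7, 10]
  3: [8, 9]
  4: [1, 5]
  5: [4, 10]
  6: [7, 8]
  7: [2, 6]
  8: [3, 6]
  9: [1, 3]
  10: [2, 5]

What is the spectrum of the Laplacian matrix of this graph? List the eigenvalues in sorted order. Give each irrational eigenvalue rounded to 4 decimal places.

[0, 0.3820, 0.3820, 1.3820, 1.3820, 2.6180, 2.6180, 3.6180, 3.6180, 4]

With the vertex order [1, 2, 3, 4, 5, 6, 7, 8, 9, 10], the degrees are [2, 2, 2, 2, 2, 2, 2, 2, 2, 2], giving D = diag(2, 2, 2, 2, 2, 2, 2, 2, 2, 2) and L = D - A. The multiplicity of 0 as a Laplacian eigenvalue equals the number of connected components. The eigenvalues sum to 20, which equals trace(L) = 2|E|.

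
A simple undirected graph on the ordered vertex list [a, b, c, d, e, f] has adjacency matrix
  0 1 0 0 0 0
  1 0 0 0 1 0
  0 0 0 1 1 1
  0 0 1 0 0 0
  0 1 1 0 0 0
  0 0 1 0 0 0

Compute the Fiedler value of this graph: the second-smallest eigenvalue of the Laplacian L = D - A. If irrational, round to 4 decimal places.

Each diagonal entry of L is the vertex degree and each off-diagonal entry is -1 where an edge is present, 0 otherwise; in the order [a, b, c, d, e, f] the diagonal is [1, 2, 3, 1, 2, 1]. The smallest Laplacian eigenvalue is always 0. The next one, lambda_2 = 0.3249, measures how hard the graph is to disconnect: larger values mean better connectivity. There is one zero in the spectrum, matching the 1 component. By the matrix-tree theorem the graph has (1/6) * product of the nonzero eigenvalues = 1 spanning tree.

0.3249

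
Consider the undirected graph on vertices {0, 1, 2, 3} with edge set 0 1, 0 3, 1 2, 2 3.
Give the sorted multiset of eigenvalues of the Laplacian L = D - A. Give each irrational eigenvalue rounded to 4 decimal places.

[0, 2, 2, 4]

With the vertex order [0, 1, 2, 3], the degrees are [2, 2, 2, 2], giving D = diag(2, 2, 2, 2) and L = D - A. The multiplicity of 0 as a Laplacian eigenvalue equals the number of connected components. The single zero eigenvalue shows the graph is connected. There is one zero in the spectrum, matching the 1 component.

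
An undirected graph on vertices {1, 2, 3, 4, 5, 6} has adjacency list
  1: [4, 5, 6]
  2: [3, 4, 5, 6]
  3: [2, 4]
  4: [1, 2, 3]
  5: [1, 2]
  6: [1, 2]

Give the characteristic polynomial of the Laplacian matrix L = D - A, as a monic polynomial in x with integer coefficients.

Reading degrees in the order [1, 2, 3, 4, 5, 6] gives [3, 4, 2, 3, 2, 2]; set D = diag(3, 4, 2, 3, 2, 2) and form L = D - A. L has integer entries, so p(x) = det(xI - L) has integer coefficients. Expanding the determinant yields x^6 - 16x^5 + 97x^4 - 278x^3 + 376x^2 - 192x. Since p(0) = det(-L) = 0, x divides p(x). By the matrix-tree theorem the graph has (1/6) * product of the nonzero eigenvalues = 32 spanning trees.

x^6 - 16x^5 + 97x^4 - 278x^3 + 376x^2 - 192x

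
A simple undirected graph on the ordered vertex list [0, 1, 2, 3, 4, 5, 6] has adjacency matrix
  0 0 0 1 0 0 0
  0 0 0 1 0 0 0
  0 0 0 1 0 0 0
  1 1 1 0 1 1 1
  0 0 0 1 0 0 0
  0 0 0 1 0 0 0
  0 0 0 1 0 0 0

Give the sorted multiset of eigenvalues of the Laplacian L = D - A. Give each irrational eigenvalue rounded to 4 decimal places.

Each diagonal entry of L is the vertex degree and each off-diagonal entry is -1 where an edge is present, 0 otherwise; in the order [0, 1, 2, 3, 4, 5, 6] the diagonal is [1, 1, 1, 6, 1, 1, 1]. Diagonalising L (or applying a numerical eigensolver to the 7x7 matrix) gives the spectrum above. The largest eigenvalue, 7, is at most the vertex count 7. By the matrix-tree theorem the graph has (1/7) * product of the nonzero eigenvalues = 1 spanning tree.

[0, 1, 1, 1, 1, 1, 7]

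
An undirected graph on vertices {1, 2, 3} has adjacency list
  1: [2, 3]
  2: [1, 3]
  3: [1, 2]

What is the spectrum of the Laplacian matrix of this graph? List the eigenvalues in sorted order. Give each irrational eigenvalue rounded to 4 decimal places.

[0, 3, 3]

Each diagonal entry of L is the vertex degree and each off-diagonal entry is -1 where an edge is present, 0 otherwise; in the order [1, 2, 3] the diagonal is [2, 2, 2]. Diagonalising L (or applying a numerical eigensolver to the 3x3 matrix) gives the spectrum above. The largest eigenvalue, 3, is at most the vertex count 3. By the matrix-tree theorem the graph has (1/3) * product of the nonzero eigenvalues = 3 spanning trees.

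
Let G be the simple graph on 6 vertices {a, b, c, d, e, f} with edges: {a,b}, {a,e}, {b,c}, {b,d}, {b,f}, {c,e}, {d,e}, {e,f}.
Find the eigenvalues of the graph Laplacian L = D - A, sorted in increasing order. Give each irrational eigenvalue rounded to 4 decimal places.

[0, 2, 2, 2, 4, 6]

With the vertex order [a, b, c, d, e, f], the degrees are [2, 4, 2, 2, 4, 2], giving D = diag(2, 4, 2, 2, 4, 2) and L = D - A. The multiplicity of 0 as a Laplacian eigenvalue equals the number of connected components. There is one zero in the spectrum, matching the 1 component.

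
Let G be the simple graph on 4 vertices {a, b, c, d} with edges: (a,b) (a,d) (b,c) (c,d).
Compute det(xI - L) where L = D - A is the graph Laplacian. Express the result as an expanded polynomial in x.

Reading degrees in the order [a, b, c, d] gives [2, 2, 2, 2]; set D = diag(2, 2, 2, 2) and form L = D - A. The eigenvalues of L are [0, 2, 2, 4]; the characteristic polynomial is the product of (x - lambda_i), which multiplies out to x^4 - 8x^3 + 20x^2 - 16x. Since p(0) = det(-L) = 0, x divides p(x). The largest eigenvalue, 4, is at most the vertex count 4.

x^4 - 8x^3 + 20x^2 - 16x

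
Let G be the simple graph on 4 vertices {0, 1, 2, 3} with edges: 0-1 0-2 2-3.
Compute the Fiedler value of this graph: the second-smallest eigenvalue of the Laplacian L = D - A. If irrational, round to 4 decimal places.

0.5858

With the vertex order [0, 1, 2, 3], the degrees are [2, 1, 2, 1], giving D = diag(2, 1, 2, 1) and L = D - A. The smallest Laplacian eigenvalue is always 0. The next one, lambda_2 = 0.5858, measures how hard the graph is to disconnect: larger values mean better connectivity. The largest eigenvalue, 3.4142, is at most the vertex count 4. The eigenvalues sum to 6, which equals trace(L) = 2|E|.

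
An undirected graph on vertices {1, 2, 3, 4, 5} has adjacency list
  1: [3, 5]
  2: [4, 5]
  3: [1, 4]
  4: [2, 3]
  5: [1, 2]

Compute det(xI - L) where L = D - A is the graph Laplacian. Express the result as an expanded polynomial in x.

x^5 - 10x^4 + 35x^3 - 50x^2 + 25x

Each diagonal entry of L is the vertex degree and each off-diagonal entry is -1 where an edge is present, 0 otherwise; in the order [1, 2, 3, 4, 5] the diagonal is [2, 2, 2, 2, 2]. L has integer entries, so p(x) = det(xI - L) has integer coefficients. Expanding the determinant yields x^5 - 10x^4 + 35x^3 - 50x^2 + 25x. The coefficient of x^4 equals -trace(L) = -10, matching the sum of degrees.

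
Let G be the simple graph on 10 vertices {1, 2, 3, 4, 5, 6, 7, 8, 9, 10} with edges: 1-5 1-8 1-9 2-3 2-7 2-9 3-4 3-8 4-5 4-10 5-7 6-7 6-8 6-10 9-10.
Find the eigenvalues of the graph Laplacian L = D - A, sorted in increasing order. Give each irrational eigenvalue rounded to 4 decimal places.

Each diagonal entry of L is the vertex degree and each off-diagonal entry is -1 where an edge is present, 0 otherwise; in the order [1, 2, 3, 4, 5, 6, 7, 8, 9, 10] the diagonal is [3, 3, 3, 3, 3, 3, 3, 3, 3, 3]. The multiplicity of 0 as a Laplacian eigenvalue equals the number of connected components. The single zero eigenvalue shows the graph is connected. The eigenvalues sum to 30, which equals trace(L) = 2|E|. The largest eigenvalue, 5, is at most the vertex count 10.

[0, 2, 2, 2, 2, 2, 5, 5, 5, 5]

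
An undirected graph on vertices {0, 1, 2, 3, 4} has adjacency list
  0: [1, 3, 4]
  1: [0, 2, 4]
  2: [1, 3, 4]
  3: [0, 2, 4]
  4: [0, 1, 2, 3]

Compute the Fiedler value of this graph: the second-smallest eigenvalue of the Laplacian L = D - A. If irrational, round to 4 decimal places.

3

Reading degrees in the order [0, 1, 2, 3, 4] gives [3, 3, 3, 3, 4]; set D = diag(3, 3, 3, 3, 4) and form L = D - A. The smallest Laplacian eigenvalue is always 0. The next one, lambda_2 = 3, measures how hard the graph is to disconnect: larger values mean better connectivity. By the matrix-tree theorem the graph has (1/5) * product of the nonzero eigenvalues = 45 spanning trees. The eigenvalues sum to 16, which equals trace(L) = 2|E|.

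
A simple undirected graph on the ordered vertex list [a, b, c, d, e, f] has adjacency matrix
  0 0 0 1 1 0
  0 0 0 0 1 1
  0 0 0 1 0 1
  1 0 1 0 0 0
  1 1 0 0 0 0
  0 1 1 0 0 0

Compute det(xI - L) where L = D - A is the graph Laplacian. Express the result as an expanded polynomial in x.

Each diagonal entry of L is the vertex degree and each off-diagonal entry is -1 where an edge is present, 0 otherwise; in the order [a, b, c, d, e, f] the diagonal is [2, 2, 2, 2, 2, 2]. The eigenvalues of L are [0, 1, 1, 3, 3, 4]; the characteristic polynomial is the product of (x - lambda_i), which multiplies out to x^6 - 12x^5 + 54x^4 - 112x^3 + 105x^2 - 36x. The coefficient of x^5 equals -trace(L) = -12, matching the sum of degrees. The eigenvalues sum to 12, which equals trace(L) = 2|E|. By the matrix-tree theorem the graph has (1/6) * product of the nonzero eigenvalues = 6 spanning trees.

x^6 - 12x^5 + 54x^4 - 112x^3 + 105x^2 - 36x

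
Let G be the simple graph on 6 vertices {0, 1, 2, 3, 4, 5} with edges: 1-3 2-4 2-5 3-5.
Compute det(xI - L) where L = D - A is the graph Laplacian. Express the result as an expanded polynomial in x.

x^6 - 8x^5 + 21x^4 - 20x^3 + 5x^2

Reading degrees in the order [0, 1, 2, 3, 4, 5] gives [0, 1, 2, 2, 1, 2]; set D = diag(0, 1, 2, 2, 1, 2) and form L = D - A. Computing det(xI - L) by cofactor expansion (or equivalently via sum-over-permutations) gives x^6 - 8x^5 + 21x^4 - 20x^3 + 5x^2. The coefficient of x^5 equals -trace(L) = -8, matching the sum of degrees. There are 2 zeros in the spectrum, matching the 2 components.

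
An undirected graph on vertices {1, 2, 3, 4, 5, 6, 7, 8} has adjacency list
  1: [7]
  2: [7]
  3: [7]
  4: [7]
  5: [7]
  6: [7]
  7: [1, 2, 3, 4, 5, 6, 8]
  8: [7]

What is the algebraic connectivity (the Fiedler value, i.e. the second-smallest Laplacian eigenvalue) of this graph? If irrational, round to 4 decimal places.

1

Each diagonal entry of L is the vertex degree and each off-diagonal entry is -1 where an edge is present, 0 otherwise; in the order [1, 2, 3, 4, 5, 6, 7, 8] the diagonal is [1, 1, 1, 1, 1, 1, 7, 1]. Computing the eigenvalues of L and sorting gives [0, 1, 1, 1, 1, 1, 1, 8]. The Fiedler value lambda_2 = 1 is strictly positive, so the graph is connected. There is one zero in the spectrum, matching the 1 component.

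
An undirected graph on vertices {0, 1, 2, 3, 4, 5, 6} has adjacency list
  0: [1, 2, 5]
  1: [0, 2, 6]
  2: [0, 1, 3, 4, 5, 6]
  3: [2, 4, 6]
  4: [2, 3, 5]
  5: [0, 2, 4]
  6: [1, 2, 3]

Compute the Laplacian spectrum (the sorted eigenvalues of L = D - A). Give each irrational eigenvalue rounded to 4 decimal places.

With the vertex order [0, 1, 2, 3, 4, 5, 6], the degrees are [3, 3, 6, 3, 3, 3, 3], giving D = diag(3, 3, 6, 3, 3, 3, 3) and L = D - A. L is symmetric positive semidefinite, so every eigenvalue is real and nonnegative. The single zero eigenvalue shows the graph is connected. The eigenvalues sum to 24, which equals trace(L) = 2|E|. There is one zero in the spectrum, matching the 1 component.

[0, 2, 2, 4, 4, 5, 7]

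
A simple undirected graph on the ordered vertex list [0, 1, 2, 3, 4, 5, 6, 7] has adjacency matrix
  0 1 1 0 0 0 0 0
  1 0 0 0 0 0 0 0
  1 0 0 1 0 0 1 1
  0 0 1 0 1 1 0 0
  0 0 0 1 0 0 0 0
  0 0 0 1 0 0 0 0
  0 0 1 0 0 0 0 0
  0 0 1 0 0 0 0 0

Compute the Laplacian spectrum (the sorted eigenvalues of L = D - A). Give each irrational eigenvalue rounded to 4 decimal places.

[0, 0.3187, 0.5858, 1, 1, 2.3579, 3.4142, 5.3234]

Reading degrees in the order [0, 1, 2, 3, 4, 5, 6, 7] gives [2, 1, 4, 3, 1, 1, 1, 1]; set D = diag(2, 1, 4, 3, 1, 1, 1, 1) and form L = D - A. The multiplicity of 0 as a Laplacian eigenvalue equals the number of connected components. The single zero eigenvalue shows the graph is connected. The largest eigenvalue, 5.3234, is at most the vertex count 8.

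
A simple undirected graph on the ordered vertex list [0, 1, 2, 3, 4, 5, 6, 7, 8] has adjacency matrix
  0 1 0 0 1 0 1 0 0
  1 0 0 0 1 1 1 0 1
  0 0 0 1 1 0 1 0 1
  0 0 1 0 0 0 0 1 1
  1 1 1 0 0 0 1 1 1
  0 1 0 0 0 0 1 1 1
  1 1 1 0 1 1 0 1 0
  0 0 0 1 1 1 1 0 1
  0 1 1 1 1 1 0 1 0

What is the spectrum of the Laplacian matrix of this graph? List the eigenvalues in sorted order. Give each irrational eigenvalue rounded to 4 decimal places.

With the vertex order [0, 1, 2, 3, 4, 5, 6, 7, 8], the degrees are [3, 5, 4, 3, 6, 4, 6, 5, 6], giving D = diag(3, 5, 4, 3, 6, 4, 6, 5, 6) and L = D - A. L is symmetric positive semidefinite, so every eigenvalue is real and nonnegative. The largest eigenvalue, 7.9667, is at most the vertex count 9.

[0, 2.0895, 3.1887, 4.1165, 5.1976, 5.5239, 6.3752, 7.5420, 7.9667]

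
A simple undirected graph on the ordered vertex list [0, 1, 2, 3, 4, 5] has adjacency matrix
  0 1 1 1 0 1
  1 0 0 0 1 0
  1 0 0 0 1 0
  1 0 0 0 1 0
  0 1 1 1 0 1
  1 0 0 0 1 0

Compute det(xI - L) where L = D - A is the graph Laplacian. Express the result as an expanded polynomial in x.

Reading degrees in the order [0, 1, 2, 3, 4, 5] gives [4, 2, 2, 2, 4, 2]; set D = diag(4, 2, 2, 2, 4, 2) and form L = D - A. The eigenvalues of L are [0, 2, 2, 2, 4, 6]; the characteristic polynomial is the product of (x - lambda_i), which multiplies out to x^6 - 16x^5 + 96x^4 - 272x^3 + 368x^2 - 192x. The constant term is 0 because L is singular (the all-ones vector lies in its kernel). The largest eigenvalue, 6, is at most the vertex count 6.

x^6 - 16x^5 + 96x^4 - 272x^3 + 368x^2 - 192x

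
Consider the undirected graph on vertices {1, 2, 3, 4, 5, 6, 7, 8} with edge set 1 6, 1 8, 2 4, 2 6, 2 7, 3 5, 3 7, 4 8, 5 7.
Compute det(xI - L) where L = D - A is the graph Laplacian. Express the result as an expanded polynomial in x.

With the vertex order [1, 2, 3, 4, 5, 6, 7, 8], the degrees are [2, 3, 2, 2, 2, 2, 3, 2], giving D = diag(2, 3, 2, 2, 2, 2, 3, 2) and L = D - A. L has integer entries, so p(x) = det(xI - L) has integer coefficients. Expanding the determinant yields x^8 - 18x^7 + 132x^6 - 506x^5 + 1078x^4 - 1244x^3 + 685x^2 - 120x. The coefficient of x^7 equals -trace(L) = -18, matching the sum of degrees. The eigenvalues sum to 18, which equals trace(L) = 2|E|.

x^8 - 18x^7 + 132x^6 - 506x^5 + 1078x^4 - 1244x^3 + 685x^2 - 120x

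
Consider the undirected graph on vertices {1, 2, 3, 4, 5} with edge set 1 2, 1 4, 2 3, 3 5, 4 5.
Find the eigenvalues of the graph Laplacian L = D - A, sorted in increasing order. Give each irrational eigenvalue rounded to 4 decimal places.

Reading degrees in the order [1, 2, 3, 4, 5] gives [2, 2, 2, 2, 2]; set D = diag(2, 2, 2, 2, 2) and form L = D - A. Diagonalising L (or applying a numerical eigensolver to the 5x5 matrix) gives the spectrum above.

[0, 1.3820, 1.3820, 3.6180, 3.6180]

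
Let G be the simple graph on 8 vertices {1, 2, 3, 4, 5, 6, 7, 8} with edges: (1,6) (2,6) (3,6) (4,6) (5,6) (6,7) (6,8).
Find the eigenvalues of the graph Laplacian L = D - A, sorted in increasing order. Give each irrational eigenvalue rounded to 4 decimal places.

With the vertex order [1, 2, 3, 4, 5, 6, 7, 8], the degrees are [1, 1, 1, 1, 1, 7, 1, 1], giving D = diag(1, 1, 1, 1, 1, 7, 1, 1) and L = D - A. L is symmetric positive semidefinite, so every eigenvalue is real and nonnegative. There is one zero in the spectrum, matching the 1 component.

[0, 1, 1, 1, 1, 1, 1, 8]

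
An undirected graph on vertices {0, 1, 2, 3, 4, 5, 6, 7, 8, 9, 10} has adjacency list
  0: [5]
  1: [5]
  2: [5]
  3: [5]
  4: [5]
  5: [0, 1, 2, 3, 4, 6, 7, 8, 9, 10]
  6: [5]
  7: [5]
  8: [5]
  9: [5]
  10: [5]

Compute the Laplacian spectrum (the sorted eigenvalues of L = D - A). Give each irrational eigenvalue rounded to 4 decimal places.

Reading degrees in the order [0, 1, 2, 3, 4, 5, 6, 7, 8, 9, 10] gives [1, 1, 1, 1, 1, 10, 1, 1, 1, 1, 1]; set D = diag(1, 1, 1, 1, 1, 10, 1, 1, 1, 1, 1) and form L = D - A. Diagonalising L (or applying a numerical eigensolver to the 11x11 matrix) gives the spectrum above. By the matrix-tree theorem the graph has (1/11) * product of the nonzero eigenvalues = 1 spanning tree.

[0, 1, 1, 1, 1, 1, 1, 1, 1, 1, 11]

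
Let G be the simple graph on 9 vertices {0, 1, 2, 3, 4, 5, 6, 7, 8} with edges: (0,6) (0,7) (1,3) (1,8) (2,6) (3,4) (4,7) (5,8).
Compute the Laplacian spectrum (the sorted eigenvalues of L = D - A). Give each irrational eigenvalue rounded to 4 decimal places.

With the vertex order [0, 1, 2, 3, 4, 5, 6, 7, 8], the degrees are [2, 2, 1, 2, 2, 1, 2, 2, 2], giving D = diag(2, 2, 1, 2, 2, 1, 2, 2, 2) and L = D - A. The multiplicity of 0 as a Laplacian eigenvalue equals the number of connected components. By the matrix-tree theorem the graph has (1/9) * product of the nonzero eigenvalues = 1 spanning tree.

[0, 0.1206, 0.4679, 1, 1.6527, 2.3473, 3, 3.5321, 3.8794]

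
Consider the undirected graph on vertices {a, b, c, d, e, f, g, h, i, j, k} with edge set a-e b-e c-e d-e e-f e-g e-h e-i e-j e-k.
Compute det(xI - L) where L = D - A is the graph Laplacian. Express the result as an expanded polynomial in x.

x^11 - 20x^10 + 135x^9 - 480x^8 + 1050x^7 - 1512x^6 + 1470x^5 - 960x^4 + 405x^3 - 100x^2 + 11x

Each diagonal entry of L is the vertex degree and each off-diagonal entry is -1 where an edge is present, 0 otherwise; in the order [a, b, c, d, e, f, g, h, i, j, k] the diagonal is [1, 1, 1, 1, 10, 1, 1, 1, 1, 1, 1]. L has integer entries, so p(x) = det(xI - L) has integer coefficients. Expanding the determinant yields x^11 - 20x^10 + 135x^9 - 480x^8 + 1050x^7 - 1512x^6 + 1470x^5 - 960x^4 + 405x^3 - 100x^2 + 11x. Since p(0) = det(-L) = 0, x divides p(x).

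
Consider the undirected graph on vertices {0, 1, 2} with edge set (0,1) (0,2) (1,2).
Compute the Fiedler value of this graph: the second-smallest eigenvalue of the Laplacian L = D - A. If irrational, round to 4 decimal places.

3

Reading degrees in the order [0, 1, 2] gives [2, 2, 2]; set D = diag(2, 2, 2) and form L = D - A. Computing the eigenvalues of L and sorting gives [0, 3, 3]. The Fiedler value lambda_2 = 3 is strictly positive, so the graph is connected.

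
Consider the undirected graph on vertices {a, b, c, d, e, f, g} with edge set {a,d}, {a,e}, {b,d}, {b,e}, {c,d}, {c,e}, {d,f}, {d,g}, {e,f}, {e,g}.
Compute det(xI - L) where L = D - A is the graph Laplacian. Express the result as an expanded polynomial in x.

x^7 - 20x^6 + 155x^5 - 600x^4 + 1240x^3 - 1312x^2 + 560x

With the vertex order [a, b, c, d, e, f, g], the degrees are [2, 2, 2, 5, 5, 2, 2], giving D = diag(2, 2, 2, 5, 5, 2, 2) and L = D - A. L has integer entries, so p(x) = det(xI - L) has integer coefficients. Expanding the determinant yields x^7 - 20x^6 + 155x^5 - 600x^4 + 1240x^3 - 1312x^2 + 560x. Since p(0) = det(-L) = 0, x divides p(x).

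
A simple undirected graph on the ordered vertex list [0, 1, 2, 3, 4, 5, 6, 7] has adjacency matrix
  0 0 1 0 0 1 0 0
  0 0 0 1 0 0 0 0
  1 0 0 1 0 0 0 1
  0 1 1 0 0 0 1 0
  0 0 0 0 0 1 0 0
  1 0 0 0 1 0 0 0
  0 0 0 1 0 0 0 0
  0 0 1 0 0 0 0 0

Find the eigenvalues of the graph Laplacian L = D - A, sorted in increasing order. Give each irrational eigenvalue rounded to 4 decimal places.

With the vertex order [0, 1, 2, 3, 4, 5, 6, 7], the degrees are [2, 1, 3, 3, 1, 2, 1, 1], giving D = diag(2, 1, 3, 3, 1, 2, 1, 1) and L = D - A. The multiplicity of 0 as a Laplacian eigenvalue equals the number of connected components. There is one zero in the spectrum, matching the 1 component.

[0, 0.2243, 0.5858, 1, 1.4108, 2.7237, 3.4142, 4.6412]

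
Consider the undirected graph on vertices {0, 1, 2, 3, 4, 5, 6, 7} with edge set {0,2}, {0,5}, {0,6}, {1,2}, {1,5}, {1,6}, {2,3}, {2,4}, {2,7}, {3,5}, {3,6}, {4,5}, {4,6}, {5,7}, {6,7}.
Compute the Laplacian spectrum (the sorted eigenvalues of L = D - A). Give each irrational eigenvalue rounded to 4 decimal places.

[0, 3, 3, 3, 3, 5, 5, 8]

With the vertex order [0, 1, 2, 3, 4, 5, 6, 7], the degrees are [3, 3, 5, 3, 3, 5, 5, 3], giving D = diag(3, 3, 5, 3, 3, 5, 5, 3) and L = D - A. Diagonalising L (or applying a numerical eigensolver to the 8x8 matrix) gives the spectrum above. There is one zero in the spectrum, matching the 1 component.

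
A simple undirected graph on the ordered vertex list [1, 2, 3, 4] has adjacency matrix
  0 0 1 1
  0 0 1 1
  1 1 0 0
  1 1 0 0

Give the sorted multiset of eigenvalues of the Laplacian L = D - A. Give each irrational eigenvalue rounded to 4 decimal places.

[0, 2, 2, 4]

Each diagonal entry of L is the vertex degree and each off-diagonal entry is -1 where an edge is present, 0 otherwise; in the order [1, 2, 3, 4] the diagonal is [2, 2, 2, 2]. Since every row of L sums to 0, the all-ones vector is in the kernel and 0 is an eigenvalue. The single zero eigenvalue shows the graph is connected. The largest eigenvalue, 4, is at most the vertex count 4. The eigenvalues sum to 8, which equals trace(L) = 2|E|.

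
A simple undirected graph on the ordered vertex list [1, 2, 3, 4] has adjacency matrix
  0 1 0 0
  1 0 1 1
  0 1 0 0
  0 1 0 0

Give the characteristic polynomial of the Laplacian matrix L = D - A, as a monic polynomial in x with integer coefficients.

x^4 - 6x^3 + 9x^2 - 4x

With the vertex order [1, 2, 3, 4], the degrees are [1, 3, 1, 1], giving D = diag(1, 3, 1, 1) and L = D - A. The eigenvalues of L are [0, 1, 1, 4]; the characteristic polynomial is the product of (x - lambda_i), which multiplies out to x^4 - 6x^3 + 9x^2 - 4x. The constant term is 0 because L is singular (the all-ones vector lies in its kernel). By the matrix-tree theorem the graph has (1/4) * product of the nonzero eigenvalues = 1 spanning tree. The eigenvalues sum to 6, which equals trace(L) = 2|E|.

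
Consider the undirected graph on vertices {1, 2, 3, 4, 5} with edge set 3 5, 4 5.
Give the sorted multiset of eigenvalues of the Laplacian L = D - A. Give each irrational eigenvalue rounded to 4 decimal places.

[0, 0, 0, 1, 3]

With the vertex order [1, 2, 3, 4, 5], the degrees are [0, 0, 1, 1, 2], giving D = diag(0, 0, 1, 1, 2) and L = D - A. The multiplicity of 0 as a Laplacian eigenvalue equals the number of connected components. The 3 zero eigenvalues correspond to the 3 connected components. The eigenvalues sum to 4, which equals trace(L) = 2|E|.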